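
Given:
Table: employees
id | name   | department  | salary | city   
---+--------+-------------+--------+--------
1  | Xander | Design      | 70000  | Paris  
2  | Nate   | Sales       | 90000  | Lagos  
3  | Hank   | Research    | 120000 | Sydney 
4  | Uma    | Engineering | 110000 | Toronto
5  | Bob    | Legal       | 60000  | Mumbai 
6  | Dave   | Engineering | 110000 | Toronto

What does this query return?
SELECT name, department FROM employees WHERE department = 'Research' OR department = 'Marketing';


Filtering: department = 'Research' OR 'Marketing'
Matching: 1 rows

1 rows:
Hank, Research


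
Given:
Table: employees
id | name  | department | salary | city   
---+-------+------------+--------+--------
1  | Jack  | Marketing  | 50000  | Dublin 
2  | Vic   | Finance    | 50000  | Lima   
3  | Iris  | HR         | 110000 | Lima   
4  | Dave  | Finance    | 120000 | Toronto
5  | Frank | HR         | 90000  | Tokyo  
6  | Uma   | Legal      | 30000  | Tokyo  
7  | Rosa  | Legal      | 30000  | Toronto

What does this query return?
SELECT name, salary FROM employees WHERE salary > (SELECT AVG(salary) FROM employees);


Subquery: AVG(salary) = 68571.43
Filtering: salary > 68571.43
  Iris (110000) -> MATCH
  Dave (120000) -> MATCH
  Frank (90000) -> MATCH


3 rows:
Iris, 110000
Dave, 120000
Frank, 90000


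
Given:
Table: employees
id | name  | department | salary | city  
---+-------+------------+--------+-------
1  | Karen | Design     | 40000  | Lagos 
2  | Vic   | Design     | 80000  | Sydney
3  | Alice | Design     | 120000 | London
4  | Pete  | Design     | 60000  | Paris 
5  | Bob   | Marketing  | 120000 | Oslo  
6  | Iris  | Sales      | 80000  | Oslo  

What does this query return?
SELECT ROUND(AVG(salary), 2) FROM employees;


SUM(salary) = 500000
COUNT = 6
ROUND(AVG, 2) = ROUND(500000 / 6, 2) = 83333.33

83333.33


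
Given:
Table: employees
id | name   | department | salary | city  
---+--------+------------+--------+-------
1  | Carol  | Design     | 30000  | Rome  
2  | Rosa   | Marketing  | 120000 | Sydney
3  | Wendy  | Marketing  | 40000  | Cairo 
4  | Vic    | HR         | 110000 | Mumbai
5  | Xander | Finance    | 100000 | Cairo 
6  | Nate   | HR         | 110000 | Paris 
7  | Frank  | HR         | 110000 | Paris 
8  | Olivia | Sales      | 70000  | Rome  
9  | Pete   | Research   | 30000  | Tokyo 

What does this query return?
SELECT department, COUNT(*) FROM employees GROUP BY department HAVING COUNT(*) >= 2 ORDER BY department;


Groups with count >= 2:
  HR: 3 -> PASS
  Marketing: 2 -> PASS
  Design: 1 -> filtered out
  Finance: 1 -> filtered out
  Research: 1 -> filtered out
  Sales: 1 -> filtered out


2 groups:
HR, 3
Marketing, 2


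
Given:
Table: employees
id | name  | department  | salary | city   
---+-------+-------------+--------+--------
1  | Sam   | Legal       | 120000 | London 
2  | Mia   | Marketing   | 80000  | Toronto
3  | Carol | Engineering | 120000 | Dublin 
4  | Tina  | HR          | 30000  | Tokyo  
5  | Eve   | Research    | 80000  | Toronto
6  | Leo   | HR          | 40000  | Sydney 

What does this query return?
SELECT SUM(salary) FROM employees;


SUM(salary) = 120000 + 80000 + 120000 + 30000 + 80000 + 40000 = 470000

470000


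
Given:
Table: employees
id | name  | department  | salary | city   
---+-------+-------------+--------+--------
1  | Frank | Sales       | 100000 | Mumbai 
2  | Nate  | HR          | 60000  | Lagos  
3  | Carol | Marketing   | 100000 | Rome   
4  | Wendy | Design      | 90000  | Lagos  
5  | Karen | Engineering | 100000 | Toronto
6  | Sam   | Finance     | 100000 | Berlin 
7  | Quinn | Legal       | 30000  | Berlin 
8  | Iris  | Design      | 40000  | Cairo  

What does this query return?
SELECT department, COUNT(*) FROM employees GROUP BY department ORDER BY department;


Assigning each row to its department group:
  Frank -> Sales
  Nate -> HR
  Carol -> Marketing
  Wendy -> Design
  Karen -> Engineering
  Sam -> Finance
  Quinn -> Legal
  Iris -> Design


7 groups:
Design, 2
Engineering, 1
Finance, 1
HR, 1
Legal, 1
Marketing, 1
Sales, 1


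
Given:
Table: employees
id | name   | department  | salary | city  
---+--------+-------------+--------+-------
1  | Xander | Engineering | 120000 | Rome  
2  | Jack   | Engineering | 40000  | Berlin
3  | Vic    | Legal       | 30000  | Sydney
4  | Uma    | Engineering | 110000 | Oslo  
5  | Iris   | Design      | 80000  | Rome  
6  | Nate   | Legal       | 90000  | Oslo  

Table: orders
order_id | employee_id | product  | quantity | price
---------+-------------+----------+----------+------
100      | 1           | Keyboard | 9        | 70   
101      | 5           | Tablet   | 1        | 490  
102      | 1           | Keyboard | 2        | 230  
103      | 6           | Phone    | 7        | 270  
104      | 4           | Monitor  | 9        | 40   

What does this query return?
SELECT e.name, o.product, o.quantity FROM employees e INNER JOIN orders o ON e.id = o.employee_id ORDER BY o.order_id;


Joining employees.id = orders.employee_id:
  employee Xander (id=1) -> order Keyboard
  employee Iris (id=5) -> order Tablet
  employee Xander (id=1) -> order Keyboard
  employee Nate (id=6) -> order Phone
  employee Uma (id=4) -> order Monitor


5 rows:
Xander, Keyboard, 9
Iris, Tablet, 1
Xander, Keyboard, 2
Nate, Phone, 7
Uma, Monitor, 9


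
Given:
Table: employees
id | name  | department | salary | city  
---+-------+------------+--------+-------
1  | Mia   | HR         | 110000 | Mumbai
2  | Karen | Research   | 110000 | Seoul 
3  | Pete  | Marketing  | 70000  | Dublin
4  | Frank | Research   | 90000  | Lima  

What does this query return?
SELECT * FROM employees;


SELECT * returns all 4 rows with all columns

4 rows:
1, Mia, HR, 110000, Mumbai
2, Karen, Research, 110000, Seoul
3, Pete, Marketing, 70000, Dublin
4, Frank, Research, 90000, Lima


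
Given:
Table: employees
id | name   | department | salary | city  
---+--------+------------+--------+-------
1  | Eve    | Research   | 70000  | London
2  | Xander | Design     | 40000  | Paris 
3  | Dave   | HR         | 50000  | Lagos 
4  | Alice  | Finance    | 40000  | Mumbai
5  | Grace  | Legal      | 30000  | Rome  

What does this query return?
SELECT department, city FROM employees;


Projecting columns: department, city

5 rows:
Research, London
Design, Paris
HR, Lagos
Finance, Mumbai
Legal, Rome


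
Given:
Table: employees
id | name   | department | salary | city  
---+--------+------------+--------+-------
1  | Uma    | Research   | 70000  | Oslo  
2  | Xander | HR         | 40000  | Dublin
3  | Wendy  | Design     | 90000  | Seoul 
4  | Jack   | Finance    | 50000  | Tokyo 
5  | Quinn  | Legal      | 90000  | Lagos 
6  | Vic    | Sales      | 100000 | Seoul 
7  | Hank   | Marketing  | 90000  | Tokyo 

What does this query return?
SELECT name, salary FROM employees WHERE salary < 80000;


Filtering: salary < 80000
Matching: 3 rows

3 rows:
Uma, 70000
Xander, 40000
Jack, 50000


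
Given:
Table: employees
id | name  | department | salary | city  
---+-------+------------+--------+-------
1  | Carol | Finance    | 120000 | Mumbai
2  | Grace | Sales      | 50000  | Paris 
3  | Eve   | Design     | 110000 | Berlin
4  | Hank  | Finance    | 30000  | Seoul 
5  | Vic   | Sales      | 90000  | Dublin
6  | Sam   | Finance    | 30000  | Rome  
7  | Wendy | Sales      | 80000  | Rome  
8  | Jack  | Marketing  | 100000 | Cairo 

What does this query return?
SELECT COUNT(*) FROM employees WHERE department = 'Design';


Counting rows where department = 'Design'
  Eve -> MATCH


1


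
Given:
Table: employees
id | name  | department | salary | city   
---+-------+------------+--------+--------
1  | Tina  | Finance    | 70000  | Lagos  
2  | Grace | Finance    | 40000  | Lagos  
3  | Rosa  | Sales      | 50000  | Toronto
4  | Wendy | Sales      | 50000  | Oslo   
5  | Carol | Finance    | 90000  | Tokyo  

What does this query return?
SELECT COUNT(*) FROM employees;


COUNT(*) counts all rows

5


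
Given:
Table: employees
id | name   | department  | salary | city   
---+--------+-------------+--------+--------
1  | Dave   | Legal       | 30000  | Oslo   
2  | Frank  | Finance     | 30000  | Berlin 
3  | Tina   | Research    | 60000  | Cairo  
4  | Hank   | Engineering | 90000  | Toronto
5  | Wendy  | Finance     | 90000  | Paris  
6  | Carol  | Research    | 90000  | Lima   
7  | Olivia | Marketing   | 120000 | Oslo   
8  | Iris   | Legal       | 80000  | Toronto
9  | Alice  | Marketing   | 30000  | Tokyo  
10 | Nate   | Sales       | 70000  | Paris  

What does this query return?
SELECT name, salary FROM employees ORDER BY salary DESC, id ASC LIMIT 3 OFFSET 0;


Sort by salary DESC (id ASC tiebreak), then skip 0 and take 3
Rows 1 through 3

3 rows:
Olivia, 120000
Hank, 90000
Wendy, 90000


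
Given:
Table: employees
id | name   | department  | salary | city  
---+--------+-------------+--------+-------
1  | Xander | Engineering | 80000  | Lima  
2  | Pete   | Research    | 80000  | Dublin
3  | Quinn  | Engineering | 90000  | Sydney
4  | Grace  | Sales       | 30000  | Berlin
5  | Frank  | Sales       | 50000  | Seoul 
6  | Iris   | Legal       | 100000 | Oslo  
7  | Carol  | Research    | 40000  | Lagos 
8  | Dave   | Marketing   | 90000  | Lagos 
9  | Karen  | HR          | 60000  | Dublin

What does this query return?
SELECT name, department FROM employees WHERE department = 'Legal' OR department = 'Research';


Filtering: department = 'Legal' OR 'Research'
Matching: 3 rows

3 rows:
Pete, Research
Iris, Legal
Carol, Research


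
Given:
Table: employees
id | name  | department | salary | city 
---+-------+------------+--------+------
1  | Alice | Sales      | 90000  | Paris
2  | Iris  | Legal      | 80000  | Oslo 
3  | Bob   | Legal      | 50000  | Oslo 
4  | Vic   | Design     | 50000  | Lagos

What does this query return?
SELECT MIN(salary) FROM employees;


Salaries: 90000, 80000, 50000, 50000
MIN = 50000

50000


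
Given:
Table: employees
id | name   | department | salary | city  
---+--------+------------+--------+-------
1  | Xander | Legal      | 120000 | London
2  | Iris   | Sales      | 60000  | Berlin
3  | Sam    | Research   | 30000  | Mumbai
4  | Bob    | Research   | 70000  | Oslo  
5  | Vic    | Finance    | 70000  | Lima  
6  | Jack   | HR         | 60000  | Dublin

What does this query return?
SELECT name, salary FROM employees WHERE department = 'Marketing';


Filtering: department = 'Marketing'
Matching rows: 0

Empty result set (0 rows)


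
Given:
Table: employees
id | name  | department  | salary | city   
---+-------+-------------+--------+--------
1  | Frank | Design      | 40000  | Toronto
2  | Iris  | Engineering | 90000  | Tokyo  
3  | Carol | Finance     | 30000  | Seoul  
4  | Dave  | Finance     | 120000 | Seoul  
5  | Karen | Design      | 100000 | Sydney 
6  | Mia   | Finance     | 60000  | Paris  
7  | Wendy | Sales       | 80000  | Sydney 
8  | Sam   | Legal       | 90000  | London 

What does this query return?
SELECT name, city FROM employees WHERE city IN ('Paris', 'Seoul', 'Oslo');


Filtering: city IN ('Paris', 'Seoul', 'Oslo')
Matching: 3 rows

3 rows:
Carol, Seoul
Dave, Seoul
Mia, Paris


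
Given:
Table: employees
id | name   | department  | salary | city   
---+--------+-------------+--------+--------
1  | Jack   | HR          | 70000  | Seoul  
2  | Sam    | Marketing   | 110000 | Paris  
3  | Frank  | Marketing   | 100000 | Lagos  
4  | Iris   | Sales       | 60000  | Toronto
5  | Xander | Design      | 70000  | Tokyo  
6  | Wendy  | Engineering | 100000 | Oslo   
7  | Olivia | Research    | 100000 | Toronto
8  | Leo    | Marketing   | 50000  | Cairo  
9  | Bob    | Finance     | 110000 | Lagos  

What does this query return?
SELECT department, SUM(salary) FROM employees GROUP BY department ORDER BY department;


Summing salary within each department:
  Design: 70000 = 70000
  Engineering: 100000 = 100000
  Finance: 110000 = 110000
  HR: 70000 = 70000
  Marketing: 110000 + 100000 + 50000 = 260000
  Research: 100000 = 100000
  Sales: 60000 = 60000


7 groups:
Design, 70000
Engineering, 100000
Finance, 110000
HR, 70000
Marketing, 260000
Research, 100000
Sales, 60000


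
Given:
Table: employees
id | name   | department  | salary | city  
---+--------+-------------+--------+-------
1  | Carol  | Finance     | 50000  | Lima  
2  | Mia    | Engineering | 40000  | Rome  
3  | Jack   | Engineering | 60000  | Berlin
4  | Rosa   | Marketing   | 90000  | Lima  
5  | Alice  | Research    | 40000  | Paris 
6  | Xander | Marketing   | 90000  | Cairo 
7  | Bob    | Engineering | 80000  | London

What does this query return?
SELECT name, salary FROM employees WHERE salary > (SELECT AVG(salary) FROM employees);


Subquery: AVG(salary) = 64285.71
Filtering: salary > 64285.71
  Rosa (90000) -> MATCH
  Xander (90000) -> MATCH
  Bob (80000) -> MATCH


3 rows:
Rosa, 90000
Xander, 90000
Bob, 80000


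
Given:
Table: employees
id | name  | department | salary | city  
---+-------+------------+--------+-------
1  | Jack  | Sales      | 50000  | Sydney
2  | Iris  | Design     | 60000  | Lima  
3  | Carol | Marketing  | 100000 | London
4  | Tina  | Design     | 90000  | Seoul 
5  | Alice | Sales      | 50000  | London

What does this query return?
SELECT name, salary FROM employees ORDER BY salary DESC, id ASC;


Sorting by salary DESC, then id ASC for ties

5 rows:
Carol, 100000
Tina, 90000
Iris, 60000
Jack, 50000
Alice, 50000


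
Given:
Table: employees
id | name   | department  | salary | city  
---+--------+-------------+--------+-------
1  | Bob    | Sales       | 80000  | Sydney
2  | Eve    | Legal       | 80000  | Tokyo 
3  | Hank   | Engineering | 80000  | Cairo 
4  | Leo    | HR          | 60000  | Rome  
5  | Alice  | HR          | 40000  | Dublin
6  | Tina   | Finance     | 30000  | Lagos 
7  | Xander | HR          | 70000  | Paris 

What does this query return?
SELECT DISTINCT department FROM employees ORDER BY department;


All 'department' values (row order): Sales, Legal, Engineering, HR, HR, Finance, HR
Removing duplicates leaves 5 unique value(s).

5 values:
Engineering
Finance
HR
Legal
Sales


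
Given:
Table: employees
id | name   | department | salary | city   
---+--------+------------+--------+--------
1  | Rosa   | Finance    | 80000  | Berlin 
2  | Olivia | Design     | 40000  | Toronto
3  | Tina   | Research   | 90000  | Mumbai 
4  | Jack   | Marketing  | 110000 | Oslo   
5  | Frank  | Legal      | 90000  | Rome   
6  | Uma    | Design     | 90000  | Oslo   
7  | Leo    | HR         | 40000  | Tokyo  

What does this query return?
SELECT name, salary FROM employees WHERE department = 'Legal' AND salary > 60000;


Filtering: department = 'Legal' AND salary > 60000
Matching: 1 rows

1 rows:
Frank, 90000


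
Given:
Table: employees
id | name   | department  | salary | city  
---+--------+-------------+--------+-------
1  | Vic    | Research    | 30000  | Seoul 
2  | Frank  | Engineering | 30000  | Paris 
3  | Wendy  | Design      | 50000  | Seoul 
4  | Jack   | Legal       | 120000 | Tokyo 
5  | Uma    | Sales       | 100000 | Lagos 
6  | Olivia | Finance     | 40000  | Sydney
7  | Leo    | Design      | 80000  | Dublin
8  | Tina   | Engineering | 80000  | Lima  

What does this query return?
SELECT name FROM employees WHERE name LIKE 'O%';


LIKE 'O%' matches names starting with 'O'
Matching: 1

1 rows:
Olivia


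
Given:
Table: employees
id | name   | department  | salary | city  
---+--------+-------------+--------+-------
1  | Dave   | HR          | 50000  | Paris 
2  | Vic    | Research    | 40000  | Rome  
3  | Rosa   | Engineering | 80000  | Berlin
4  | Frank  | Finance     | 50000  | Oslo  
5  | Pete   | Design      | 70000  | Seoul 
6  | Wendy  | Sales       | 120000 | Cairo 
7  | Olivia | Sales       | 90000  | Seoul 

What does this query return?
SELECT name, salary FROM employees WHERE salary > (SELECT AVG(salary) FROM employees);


Subquery: AVG(salary) = 71428.57
Filtering: salary > 71428.57
  Rosa (80000) -> MATCH
  Wendy (120000) -> MATCH
  Olivia (90000) -> MATCH


3 rows:
Rosa, 80000
Wendy, 120000
Olivia, 90000


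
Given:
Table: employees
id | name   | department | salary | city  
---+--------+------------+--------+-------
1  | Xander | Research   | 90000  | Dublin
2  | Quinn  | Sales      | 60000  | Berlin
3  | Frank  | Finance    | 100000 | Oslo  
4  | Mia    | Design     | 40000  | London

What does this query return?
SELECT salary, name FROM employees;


Projecting columns: salary, name

4 rows:
90000, Xander
60000, Quinn
100000, Frank
40000, Mia


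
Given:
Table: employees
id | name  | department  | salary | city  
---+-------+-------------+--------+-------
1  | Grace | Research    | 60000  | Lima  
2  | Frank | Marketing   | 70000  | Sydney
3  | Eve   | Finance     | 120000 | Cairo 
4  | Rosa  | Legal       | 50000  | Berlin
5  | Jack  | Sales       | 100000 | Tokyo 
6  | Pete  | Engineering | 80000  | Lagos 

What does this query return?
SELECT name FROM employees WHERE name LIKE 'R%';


LIKE 'R%' matches names starting with 'R'
Matching: 1

1 rows:
Rosa


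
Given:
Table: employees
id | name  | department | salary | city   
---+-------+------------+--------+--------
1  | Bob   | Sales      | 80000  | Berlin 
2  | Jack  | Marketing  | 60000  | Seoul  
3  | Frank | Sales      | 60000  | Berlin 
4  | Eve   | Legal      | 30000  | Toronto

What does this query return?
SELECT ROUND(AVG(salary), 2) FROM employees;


SUM(salary) = 230000
COUNT = 4
ROUND(AVG, 2) = ROUND(230000 / 4, 2) = 57500.0

57500.0


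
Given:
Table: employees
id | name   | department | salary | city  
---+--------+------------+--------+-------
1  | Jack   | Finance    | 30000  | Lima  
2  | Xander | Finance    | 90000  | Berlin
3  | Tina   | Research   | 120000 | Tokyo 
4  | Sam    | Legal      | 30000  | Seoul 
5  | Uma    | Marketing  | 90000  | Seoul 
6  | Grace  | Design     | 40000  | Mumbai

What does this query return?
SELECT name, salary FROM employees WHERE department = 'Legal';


Filtering: department = 'Legal'
Matching rows: 1

1 rows:
Sam, 30000


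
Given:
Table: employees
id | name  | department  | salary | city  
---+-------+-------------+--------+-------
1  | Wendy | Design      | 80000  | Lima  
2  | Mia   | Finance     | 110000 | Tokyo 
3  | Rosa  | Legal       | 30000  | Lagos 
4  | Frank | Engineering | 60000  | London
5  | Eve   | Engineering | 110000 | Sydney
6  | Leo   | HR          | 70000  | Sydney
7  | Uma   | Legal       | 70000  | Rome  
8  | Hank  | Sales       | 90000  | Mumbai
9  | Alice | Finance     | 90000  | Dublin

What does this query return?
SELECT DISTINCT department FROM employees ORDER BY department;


All 'department' values (row order): Design, Finance, Legal, Engineering, Engineering, HR, Legal, Sales, Finance
Removing duplicates leaves 6 unique value(s).

6 values:
Design
Engineering
Finance
HR
Legal
Sales


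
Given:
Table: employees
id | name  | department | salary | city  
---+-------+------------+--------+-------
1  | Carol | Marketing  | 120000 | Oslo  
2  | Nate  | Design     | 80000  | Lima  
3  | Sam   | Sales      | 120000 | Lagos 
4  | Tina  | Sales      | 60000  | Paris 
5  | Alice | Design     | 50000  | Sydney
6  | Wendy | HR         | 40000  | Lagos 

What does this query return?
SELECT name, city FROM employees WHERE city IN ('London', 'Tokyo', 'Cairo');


Filtering: city IN ('London', 'Tokyo', 'Cairo')
Matching: 0 rows

Empty result set (0 rows)


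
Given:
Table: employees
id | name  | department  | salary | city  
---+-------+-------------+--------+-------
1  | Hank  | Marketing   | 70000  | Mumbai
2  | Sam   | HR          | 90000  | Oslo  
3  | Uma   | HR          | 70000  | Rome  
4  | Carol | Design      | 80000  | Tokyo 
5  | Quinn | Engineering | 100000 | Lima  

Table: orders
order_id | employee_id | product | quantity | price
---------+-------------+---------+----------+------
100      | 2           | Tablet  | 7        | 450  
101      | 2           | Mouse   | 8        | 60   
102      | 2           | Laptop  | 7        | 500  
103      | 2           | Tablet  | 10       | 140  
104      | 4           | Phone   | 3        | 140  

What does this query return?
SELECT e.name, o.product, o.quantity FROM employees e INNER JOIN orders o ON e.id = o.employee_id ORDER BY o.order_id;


Joining employees.id = orders.employee_id:
  employee Sam (id=2) -> order Tablet
  employee Sam (id=2) -> order Mouse
  employee Sam (id=2) -> order Laptop
  employee Sam (id=2) -> order Tablet
  employee Carol (id=4) -> order Phone


5 rows:
Sam, Tablet, 7
Sam, Mouse, 8
Sam, Laptop, 7
Sam, Tablet, 10
Carol, Phone, 3


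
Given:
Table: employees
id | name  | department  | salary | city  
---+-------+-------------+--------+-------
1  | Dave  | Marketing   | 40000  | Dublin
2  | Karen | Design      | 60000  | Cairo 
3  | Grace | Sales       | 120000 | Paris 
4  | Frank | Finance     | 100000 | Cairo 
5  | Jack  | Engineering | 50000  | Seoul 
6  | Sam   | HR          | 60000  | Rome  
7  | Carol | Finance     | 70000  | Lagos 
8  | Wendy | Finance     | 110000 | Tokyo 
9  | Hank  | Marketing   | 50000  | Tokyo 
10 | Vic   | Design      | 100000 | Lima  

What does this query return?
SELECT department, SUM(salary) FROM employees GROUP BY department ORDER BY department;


Summing salary within each department:
  Design: 60000 + 100000 = 160000
  Engineering: 50000 = 50000
  Finance: 100000 + 70000 + 110000 = 280000
  HR: 60000 = 60000
  Marketing: 40000 + 50000 = 90000
  Sales: 120000 = 120000


6 groups:
Design, 160000
Engineering, 50000
Finance, 280000
HR, 60000
Marketing, 90000
Sales, 120000


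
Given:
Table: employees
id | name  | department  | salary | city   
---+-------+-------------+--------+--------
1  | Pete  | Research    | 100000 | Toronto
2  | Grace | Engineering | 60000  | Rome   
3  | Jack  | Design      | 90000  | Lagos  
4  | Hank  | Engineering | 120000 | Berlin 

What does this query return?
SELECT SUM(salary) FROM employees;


SUM(salary) = 100000 + 60000 + 90000 + 120000 = 370000

370000


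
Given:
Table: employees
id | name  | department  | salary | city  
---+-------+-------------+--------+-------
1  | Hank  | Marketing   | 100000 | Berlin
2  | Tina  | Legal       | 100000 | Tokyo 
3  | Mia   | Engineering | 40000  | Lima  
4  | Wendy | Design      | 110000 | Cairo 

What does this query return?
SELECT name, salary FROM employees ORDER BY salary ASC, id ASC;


Sorting by salary ASC, then id ASC for ties

4 rows:
Mia, 40000
Hank, 100000
Tina, 100000
Wendy, 110000


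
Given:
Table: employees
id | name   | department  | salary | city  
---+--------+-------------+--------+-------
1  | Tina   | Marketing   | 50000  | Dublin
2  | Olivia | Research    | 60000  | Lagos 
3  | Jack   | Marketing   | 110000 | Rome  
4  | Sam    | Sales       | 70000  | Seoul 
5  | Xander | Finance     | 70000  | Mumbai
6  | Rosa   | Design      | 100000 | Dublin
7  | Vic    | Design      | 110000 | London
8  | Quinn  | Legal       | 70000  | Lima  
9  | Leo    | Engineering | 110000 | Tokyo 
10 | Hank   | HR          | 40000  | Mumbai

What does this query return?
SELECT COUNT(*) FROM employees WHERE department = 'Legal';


Counting rows where department = 'Legal'
  Quinn -> MATCH


1


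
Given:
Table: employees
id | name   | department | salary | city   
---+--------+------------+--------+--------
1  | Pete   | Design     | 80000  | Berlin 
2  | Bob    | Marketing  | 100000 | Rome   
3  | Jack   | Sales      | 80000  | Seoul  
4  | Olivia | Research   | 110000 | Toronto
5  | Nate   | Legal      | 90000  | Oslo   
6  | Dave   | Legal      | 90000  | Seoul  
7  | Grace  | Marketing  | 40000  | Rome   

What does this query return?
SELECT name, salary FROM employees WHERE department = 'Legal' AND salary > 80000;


Filtering: department = 'Legal' AND salary > 80000
Matching: 2 rows

2 rows:
Nate, 90000
Dave, 90000


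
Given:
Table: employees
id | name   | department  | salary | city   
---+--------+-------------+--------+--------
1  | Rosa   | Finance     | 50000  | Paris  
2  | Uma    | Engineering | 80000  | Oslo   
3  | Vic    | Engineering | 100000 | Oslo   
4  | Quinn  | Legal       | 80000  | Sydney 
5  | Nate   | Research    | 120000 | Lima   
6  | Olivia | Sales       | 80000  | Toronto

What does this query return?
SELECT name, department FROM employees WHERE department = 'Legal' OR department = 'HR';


Filtering: department = 'Legal' OR 'HR'
Matching: 1 rows

1 rows:
Quinn, Legal


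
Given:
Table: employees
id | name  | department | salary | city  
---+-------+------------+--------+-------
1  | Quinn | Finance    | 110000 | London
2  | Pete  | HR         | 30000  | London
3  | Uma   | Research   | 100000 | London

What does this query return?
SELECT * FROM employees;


SELECT * returns all 3 rows with all columns

3 rows:
1, Quinn, Finance, 110000, London
2, Pete, HR, 30000, London
3, Uma, Research, 100000, London


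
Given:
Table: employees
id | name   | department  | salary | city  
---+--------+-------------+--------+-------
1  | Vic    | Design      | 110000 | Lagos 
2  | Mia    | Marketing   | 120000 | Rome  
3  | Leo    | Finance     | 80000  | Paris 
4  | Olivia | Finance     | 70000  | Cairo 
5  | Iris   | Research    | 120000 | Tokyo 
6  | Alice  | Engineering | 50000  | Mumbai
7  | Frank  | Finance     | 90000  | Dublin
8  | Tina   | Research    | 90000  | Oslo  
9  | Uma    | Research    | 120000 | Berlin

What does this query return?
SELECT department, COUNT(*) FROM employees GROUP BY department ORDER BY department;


Assigning each row to its department group:
  Vic -> Design
  Mia -> Marketing
  Leo -> Finance
  Olivia -> Finance
  Iris -> Research
  Alice -> Engineering
  Frank -> Finance
  Tina -> Research
  Uma -> Research


5 groups:
Design, 1
Engineering, 1
Finance, 3
Marketing, 1
Research, 3


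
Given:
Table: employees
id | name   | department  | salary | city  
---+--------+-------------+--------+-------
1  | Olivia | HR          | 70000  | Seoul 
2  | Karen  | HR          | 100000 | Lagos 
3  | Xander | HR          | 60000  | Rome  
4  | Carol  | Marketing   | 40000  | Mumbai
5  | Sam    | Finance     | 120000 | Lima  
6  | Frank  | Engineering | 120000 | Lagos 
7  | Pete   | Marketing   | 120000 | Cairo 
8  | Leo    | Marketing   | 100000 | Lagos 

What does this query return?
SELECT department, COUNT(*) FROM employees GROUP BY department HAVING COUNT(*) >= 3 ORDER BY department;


Groups with count >= 3:
  HR: 3 -> PASS
  Marketing: 3 -> PASS
  Engineering: 1 -> filtered out
  Finance: 1 -> filtered out


2 groups:
HR, 3
Marketing, 3


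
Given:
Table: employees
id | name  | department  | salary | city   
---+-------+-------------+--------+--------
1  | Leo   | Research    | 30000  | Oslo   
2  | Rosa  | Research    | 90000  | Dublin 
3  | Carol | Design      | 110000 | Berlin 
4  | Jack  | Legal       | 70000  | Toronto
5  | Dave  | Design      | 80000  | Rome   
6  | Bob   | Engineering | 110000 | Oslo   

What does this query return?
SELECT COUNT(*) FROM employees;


COUNT(*) counts all rows

6


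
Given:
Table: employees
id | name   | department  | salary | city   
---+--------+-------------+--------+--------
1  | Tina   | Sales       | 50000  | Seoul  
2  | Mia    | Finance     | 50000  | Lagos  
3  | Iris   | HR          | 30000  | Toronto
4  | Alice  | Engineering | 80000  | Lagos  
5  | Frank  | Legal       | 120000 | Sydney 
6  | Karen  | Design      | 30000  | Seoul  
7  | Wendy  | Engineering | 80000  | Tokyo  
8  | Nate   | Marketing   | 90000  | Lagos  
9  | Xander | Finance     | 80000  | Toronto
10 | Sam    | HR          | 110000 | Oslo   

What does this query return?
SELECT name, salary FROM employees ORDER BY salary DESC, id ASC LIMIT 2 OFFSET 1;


Sort by salary DESC (id ASC tiebreak), then skip 1 and take 2
Rows 2 through 3

2 rows:
Sam, 110000
Nate, 90000


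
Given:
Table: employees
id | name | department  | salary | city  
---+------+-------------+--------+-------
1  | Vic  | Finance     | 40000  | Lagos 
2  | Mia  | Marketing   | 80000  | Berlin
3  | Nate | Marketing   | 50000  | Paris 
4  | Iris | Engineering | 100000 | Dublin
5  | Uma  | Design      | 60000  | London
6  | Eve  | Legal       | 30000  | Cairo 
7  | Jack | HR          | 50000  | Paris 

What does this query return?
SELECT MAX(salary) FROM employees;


Salaries: 40000, 80000, 50000, 100000, 60000, 30000, 50000
MAX = 100000

100000


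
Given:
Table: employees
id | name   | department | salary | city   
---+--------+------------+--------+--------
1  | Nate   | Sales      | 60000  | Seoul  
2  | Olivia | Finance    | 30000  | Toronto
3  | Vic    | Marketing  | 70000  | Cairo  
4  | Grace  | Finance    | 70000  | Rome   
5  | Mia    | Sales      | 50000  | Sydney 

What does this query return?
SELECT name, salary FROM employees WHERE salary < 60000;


Filtering: salary < 60000
Matching: 2 rows

2 rows:
Olivia, 30000
Mia, 50000


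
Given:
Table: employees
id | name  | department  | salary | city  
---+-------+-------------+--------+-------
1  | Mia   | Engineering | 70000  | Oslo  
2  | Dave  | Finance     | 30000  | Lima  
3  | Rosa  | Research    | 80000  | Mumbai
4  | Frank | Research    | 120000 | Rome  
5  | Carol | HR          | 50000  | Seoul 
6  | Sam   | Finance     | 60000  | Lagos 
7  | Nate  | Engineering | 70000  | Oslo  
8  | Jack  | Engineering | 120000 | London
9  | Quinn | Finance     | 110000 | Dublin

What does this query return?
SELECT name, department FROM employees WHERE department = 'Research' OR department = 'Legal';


Filtering: department = 'Research' OR 'Legal'
Matching: 2 rows

2 rows:
Rosa, Research
Frank, Research


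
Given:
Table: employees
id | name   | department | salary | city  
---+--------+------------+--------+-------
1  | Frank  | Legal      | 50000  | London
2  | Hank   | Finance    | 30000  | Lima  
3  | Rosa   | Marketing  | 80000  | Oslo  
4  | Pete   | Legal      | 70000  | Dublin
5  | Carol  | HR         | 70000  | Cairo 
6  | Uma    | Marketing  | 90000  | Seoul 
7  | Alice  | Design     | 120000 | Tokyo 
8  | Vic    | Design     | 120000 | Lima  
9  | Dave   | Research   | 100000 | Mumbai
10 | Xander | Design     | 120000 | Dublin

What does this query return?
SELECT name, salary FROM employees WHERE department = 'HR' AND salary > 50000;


Filtering: department = 'HR' AND salary > 50000
Matching: 1 rows

1 rows:
Carol, 70000


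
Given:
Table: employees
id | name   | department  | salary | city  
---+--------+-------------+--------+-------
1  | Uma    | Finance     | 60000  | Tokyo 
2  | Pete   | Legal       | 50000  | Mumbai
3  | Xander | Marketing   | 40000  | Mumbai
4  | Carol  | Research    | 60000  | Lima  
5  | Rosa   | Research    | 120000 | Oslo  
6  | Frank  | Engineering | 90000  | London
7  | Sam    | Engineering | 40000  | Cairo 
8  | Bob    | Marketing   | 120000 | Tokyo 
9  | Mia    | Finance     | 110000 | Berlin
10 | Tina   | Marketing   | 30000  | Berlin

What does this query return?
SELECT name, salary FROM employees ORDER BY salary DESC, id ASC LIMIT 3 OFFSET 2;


Sort by salary DESC (id ASC tiebreak), then skip 2 and take 3
Rows 3 through 5

3 rows:
Mia, 110000
Frank, 90000
Uma, 60000


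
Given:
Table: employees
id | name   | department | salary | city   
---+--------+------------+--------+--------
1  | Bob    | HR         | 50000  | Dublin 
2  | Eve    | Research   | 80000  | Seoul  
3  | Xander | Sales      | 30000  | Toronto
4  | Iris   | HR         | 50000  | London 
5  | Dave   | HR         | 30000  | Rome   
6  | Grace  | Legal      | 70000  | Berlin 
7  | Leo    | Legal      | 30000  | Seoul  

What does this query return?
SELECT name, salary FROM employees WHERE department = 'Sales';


Filtering: department = 'Sales'
Matching rows: 1

1 rows:
Xander, 30000


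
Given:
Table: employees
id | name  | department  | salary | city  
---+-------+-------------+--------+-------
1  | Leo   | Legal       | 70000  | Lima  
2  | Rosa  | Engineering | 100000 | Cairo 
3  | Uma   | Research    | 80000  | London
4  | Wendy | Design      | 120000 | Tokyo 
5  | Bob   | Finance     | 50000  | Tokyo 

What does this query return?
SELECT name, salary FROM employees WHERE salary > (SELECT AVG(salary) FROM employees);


Subquery: AVG(salary) = 84000.0
Filtering: salary > 84000.0
  Rosa (100000) -> MATCH
  Wendy (120000) -> MATCH


2 rows:
Rosa, 100000
Wendy, 120000


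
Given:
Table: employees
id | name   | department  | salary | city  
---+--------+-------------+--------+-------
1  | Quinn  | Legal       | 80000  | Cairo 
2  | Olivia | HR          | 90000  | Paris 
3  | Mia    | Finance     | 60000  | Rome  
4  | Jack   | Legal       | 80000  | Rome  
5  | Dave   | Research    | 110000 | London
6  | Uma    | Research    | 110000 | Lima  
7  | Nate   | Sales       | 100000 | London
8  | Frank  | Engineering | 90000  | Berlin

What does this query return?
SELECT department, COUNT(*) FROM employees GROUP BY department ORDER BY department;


Assigning each row to its department group:
  Quinn -> Legal
  Olivia -> HR
  Mia -> Finance
  Jack -> Legal
  Dave -> Research
  Uma -> Research
  Nate -> Sales
  Frank -> Engineering


6 groups:
Engineering, 1
Finance, 1
HR, 1
Legal, 2
Research, 2
Sales, 1


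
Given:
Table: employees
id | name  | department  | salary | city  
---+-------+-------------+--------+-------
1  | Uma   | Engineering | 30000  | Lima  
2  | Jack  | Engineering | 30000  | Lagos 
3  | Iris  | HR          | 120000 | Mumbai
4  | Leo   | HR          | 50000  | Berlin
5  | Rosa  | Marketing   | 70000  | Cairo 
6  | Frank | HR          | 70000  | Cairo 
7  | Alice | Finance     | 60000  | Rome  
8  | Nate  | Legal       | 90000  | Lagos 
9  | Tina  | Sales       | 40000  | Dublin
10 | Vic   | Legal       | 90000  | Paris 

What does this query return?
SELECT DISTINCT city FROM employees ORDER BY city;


All 'city' values (row order): Lima, Lagos, Mumbai, Berlin, Cairo, Cairo, Rome, Lagos, Dublin, Paris
Removing duplicates leaves 8 unique value(s).

8 values:
Berlin
Cairo
Dublin
Lagos
Lima
Mumbai
Paris
Rome


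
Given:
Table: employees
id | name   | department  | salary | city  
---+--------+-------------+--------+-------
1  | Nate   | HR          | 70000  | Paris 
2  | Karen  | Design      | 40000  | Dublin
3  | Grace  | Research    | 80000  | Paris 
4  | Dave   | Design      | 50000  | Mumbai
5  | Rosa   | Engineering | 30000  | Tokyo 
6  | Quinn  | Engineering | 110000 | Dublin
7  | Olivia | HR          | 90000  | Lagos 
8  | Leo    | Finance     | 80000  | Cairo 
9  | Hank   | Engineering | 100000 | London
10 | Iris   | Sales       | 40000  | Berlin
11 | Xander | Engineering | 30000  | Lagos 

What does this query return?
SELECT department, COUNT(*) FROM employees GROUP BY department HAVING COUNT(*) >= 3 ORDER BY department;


Groups with count >= 3:
  Engineering: 4 -> PASS
  Design: 2 -> filtered out
  Finance: 1 -> filtered out
  HR: 2 -> filtered out
  Research: 1 -> filtered out
  Sales: 1 -> filtered out


1 groups:
Engineering, 4


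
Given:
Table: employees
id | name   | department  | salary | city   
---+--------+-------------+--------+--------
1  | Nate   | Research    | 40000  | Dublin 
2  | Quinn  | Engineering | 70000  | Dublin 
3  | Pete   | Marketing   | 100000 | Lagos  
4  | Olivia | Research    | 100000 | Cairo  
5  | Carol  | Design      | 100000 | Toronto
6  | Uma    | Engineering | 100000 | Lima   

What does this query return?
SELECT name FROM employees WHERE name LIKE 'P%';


LIKE 'P%' matches names starting with 'P'
Matching: 1

1 rows:
Pete


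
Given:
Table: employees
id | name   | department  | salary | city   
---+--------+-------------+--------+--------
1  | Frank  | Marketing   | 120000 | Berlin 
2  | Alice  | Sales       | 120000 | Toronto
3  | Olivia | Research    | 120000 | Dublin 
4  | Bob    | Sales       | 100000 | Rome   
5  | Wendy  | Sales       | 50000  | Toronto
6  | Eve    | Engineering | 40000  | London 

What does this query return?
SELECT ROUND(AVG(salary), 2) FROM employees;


SUM(salary) = 550000
COUNT = 6
ROUND(AVG, 2) = ROUND(550000 / 6, 2) = 91666.67

91666.67


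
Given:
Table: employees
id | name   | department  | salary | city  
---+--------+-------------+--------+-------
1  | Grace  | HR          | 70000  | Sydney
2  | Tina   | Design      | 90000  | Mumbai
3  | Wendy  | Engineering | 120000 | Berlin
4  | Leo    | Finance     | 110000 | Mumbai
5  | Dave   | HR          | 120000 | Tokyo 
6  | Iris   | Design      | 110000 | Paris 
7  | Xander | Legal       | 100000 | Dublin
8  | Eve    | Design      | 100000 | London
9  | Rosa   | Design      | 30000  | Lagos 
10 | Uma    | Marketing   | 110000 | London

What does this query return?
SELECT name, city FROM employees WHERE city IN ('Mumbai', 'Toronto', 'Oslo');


Filtering: city IN ('Mumbai', 'Toronto', 'Oslo')
Matching: 2 rows

2 rows:
Tina, Mumbai
Leo, Mumbai


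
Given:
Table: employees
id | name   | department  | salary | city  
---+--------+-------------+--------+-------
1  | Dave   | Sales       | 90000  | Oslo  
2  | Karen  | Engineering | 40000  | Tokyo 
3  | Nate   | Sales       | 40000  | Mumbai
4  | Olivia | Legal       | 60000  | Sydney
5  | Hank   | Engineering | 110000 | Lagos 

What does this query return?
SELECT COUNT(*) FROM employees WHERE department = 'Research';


Counting rows where department = 'Research'


0


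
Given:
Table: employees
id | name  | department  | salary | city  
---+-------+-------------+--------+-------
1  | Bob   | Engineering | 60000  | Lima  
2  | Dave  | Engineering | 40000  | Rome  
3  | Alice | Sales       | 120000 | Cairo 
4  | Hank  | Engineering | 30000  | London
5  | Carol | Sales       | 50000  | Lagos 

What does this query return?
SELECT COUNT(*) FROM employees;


COUNT(*) counts all rows

5


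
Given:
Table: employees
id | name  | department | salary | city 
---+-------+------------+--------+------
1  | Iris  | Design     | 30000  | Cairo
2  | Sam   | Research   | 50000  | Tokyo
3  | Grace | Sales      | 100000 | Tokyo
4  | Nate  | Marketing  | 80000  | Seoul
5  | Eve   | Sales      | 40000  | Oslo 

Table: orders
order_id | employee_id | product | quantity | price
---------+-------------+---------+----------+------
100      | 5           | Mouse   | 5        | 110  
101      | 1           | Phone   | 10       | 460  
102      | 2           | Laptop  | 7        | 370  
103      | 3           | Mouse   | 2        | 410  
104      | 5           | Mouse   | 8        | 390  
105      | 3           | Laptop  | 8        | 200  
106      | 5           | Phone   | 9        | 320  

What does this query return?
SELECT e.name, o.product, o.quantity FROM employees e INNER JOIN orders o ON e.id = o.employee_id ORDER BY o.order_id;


Joining employees.id = orders.employee_id:
  employee Eve (id=5) -> order Mouse
  employee Iris (id=1) -> order Phone
  employee Sam (id=2) -> order Laptop
  employee Grace (id=3) -> order Mouse
  employee Eve (id=5) -> order Mouse
  employee Grace (id=3) -> order Laptop
  employee Eve (id=5) -> order Phone


7 rows:
Eve, Mouse, 5
Iris, Phone, 10
Sam, Laptop, 7
Grace, Mouse, 2
Eve, Mouse, 8
Grace, Laptop, 8
Eve, Phone, 9


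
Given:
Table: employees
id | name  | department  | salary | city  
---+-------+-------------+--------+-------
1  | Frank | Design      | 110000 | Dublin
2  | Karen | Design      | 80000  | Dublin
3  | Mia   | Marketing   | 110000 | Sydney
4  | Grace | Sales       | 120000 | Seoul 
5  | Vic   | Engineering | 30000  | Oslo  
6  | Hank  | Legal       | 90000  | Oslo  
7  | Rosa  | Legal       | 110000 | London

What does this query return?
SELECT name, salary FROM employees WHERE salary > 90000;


Filtering: salary > 90000
Matching: 4 rows

4 rows:
Frank, 110000
Mia, 110000
Grace, 120000
Rosa, 110000


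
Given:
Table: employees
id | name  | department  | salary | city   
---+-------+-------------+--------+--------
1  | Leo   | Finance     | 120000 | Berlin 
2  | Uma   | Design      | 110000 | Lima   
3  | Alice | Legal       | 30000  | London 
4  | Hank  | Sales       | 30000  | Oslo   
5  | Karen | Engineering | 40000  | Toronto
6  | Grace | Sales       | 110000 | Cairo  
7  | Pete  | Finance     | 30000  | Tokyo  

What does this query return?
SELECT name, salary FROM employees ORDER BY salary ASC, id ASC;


Sorting by salary ASC, then id ASC for ties

7 rows:
Alice, 30000
Hank, 30000
Pete, 30000
Karen, 40000
Uma, 110000
Grace, 110000
Leo, 120000
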